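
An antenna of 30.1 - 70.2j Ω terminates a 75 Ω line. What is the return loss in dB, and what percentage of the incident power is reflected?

Γ = (-44.9 − j70.2)/(105.1 − j70.2), |Γ| = 0.659
RL = −20·log₁₀(0.659) = 3.62 dB
P_refl/P_inc = |Γ|² = 0.435

RL ≈ 3.62 dB; 43.5% of incident power reflected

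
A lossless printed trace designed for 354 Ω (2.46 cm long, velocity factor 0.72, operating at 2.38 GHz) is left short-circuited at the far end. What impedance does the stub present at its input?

λ = v/f = 0.72·c / 2.38 GHz = 0.0908 m
βl = 2π·l/λ = 2π × 0.271 = 97.6°
tan(βl) = -7.51
For a short-circuited stub, Z_in = jZ_0·tan(βl)

Z_in ≈ −j2660 Ω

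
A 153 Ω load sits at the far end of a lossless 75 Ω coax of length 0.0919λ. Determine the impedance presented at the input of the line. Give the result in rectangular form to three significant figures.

βl = 2π × 0.0919 = 33.1°
tan(βl) = tan(33.1°) = 0.651
Z_in = Z_0·(Z_L + jZ_0·tanβl)/(Z_0 + jZ_L·tanβl)
     = 75·(153 + j48.9)/(75 + j99.7)

Z_in ≈ 78.8 − j55.8 Ω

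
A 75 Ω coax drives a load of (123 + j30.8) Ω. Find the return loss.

Γ = (48 + j30.8)/(198 + j30.8), |Γ| = 0.285
RL = −20·log₁₀|Γ| = −20·log₁₀(0.285)

RL ≈ 10.9 dB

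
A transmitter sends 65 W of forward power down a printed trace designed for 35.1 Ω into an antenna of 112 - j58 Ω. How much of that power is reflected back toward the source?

P_reflected ≈ 24.1 W

|Γ| = |(76.9 − j58)/(147.1 − j58)| = 0.609
|Γ|² = 0.371
P_refl = |Γ|²·P_inc = 24.1 W, P_del = (1 − |Γ|²)·P_inc = 40.9 W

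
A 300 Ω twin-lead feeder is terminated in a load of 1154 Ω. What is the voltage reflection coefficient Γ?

Γ = (Z_L − Z_0)/(Z_L + Z_0) = (1154 − 300)/(1154 + 300) = 854/1454

Γ = 0.587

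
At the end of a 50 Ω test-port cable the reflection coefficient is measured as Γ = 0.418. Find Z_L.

Z_L ≈ 122 Ω

Z_L = Z_0·(1 + Γ)/(1 − Γ) = 50·(1.42)/(0.582)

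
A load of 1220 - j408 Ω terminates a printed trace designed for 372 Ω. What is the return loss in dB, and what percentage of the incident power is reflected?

RL ≈ 4.84 dB; 32.8% of incident power reflected

Γ = (848 − j408)/(1592 − j408), |Γ| = 0.573
RL = −20·log₁₀(0.573) = 4.84 dB
P_refl/P_inc = |Γ|² = 0.328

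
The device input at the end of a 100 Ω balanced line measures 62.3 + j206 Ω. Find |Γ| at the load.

Γ = (Z_L − Z_0)/(Z_L + Z_0) = (-37.7 + j206)/(162.3 + j206)
|Γ| = 209/262

|Γ| ≈ 0.799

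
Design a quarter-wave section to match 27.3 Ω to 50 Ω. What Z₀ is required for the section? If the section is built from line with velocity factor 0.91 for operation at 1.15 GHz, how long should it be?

Z_qwt ≈ 36.9 Ω; length ≈ 5.93 cm

Z_qwt = √(Z_0·R_L) = √(50 × 27.3) = √1365
λ = 0.91·c/f = 0.237 m, so l = λ/4 = 0.0593 m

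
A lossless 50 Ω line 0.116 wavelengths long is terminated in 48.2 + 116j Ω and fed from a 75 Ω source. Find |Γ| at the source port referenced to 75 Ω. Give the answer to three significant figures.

βl = 2π × 0.116 = 41.8°
tan(βl) = 0.893
Z_in = Z_0·(Z_L + jZ_0·tanβl)/(Z_0 + jZ_L·tanβl) = 45.9 − j113 Ω
Γ_s = (Z_in − Z_s)/(Z_in + Z_s) = (-29.1 − j113)/(121 − j113), |Γ_s| = 0.706

|Γ| ≈ 0.706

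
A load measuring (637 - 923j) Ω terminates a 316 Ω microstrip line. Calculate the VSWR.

VSWR ≈ 6.59

Γ = (Z_L − Z_0)/(Z_L + Z_0) = (321 − j923)/(953 − j923)
|Γ| = 977/1330 = 0.737
VSWR = (1 + |Γ|)/(1 − |Γ|) = 1.74/0.263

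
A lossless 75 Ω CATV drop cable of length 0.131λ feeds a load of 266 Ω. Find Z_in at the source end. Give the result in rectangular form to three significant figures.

Z_in ≈ 36.8 − j59.9 Ω

βl = 2π × 0.131 = 47.2°
tan(βl) = tan(47.2°) = 1.08
Z_in = Z_0·(Z_L + jZ_0·tanβl)/(Z_0 + jZ_L·tanβl)
     = 75·(266 + j80.9)/(75 + j287)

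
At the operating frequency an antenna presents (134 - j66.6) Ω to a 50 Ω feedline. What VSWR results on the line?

VSWR ≈ 3.42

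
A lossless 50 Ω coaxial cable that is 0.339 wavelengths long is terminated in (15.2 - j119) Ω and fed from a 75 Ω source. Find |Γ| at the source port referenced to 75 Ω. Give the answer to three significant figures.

βl = 2π × 0.339 = 122°
tan(βl) = -1.6
Z_in = Z_0·(Z_L + jZ_0·tanβl)/(Z_0 + jZ_L·tanβl) = 6.67 + j69.8 Ω
Γ_s = (Z_in − Z_s)/(Z_in + Z_s) = (-68.3 + j69.8)/(81.7 + j69.8), |Γ_s| = 0.909

|Γ| ≈ 0.909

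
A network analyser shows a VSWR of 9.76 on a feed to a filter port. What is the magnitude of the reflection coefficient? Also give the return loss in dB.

|Γ| = (S − 1)/(S + 1) = (9.76 − 1)/(9.76 + 1) = 8.76/10.8
RL = −20·log₁₀|Γ| = −20·log₁₀(0.814)

|Γ| ≈ 0.814; return loss ≈ 1.79 dB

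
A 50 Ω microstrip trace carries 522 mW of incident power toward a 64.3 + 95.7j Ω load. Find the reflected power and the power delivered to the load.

P_reflected ≈ 220 mW; P_delivered ≈ 302 mW

|Γ| = |(14.3 + j95.7)/(114.3 + j95.7)| = 0.649
|Γ|² = 0.421
P_refl = |Γ|²·P_inc = 220 mW, P_del = (1 − |Γ|²)·P_inc = 302 mW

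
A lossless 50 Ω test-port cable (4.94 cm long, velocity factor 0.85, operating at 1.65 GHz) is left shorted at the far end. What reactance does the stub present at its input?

X_in ≈ -107 Ω (capacitive)

λ = v/f = 0.85·c / 1.65 GHz = 0.155 m
βl = 2π·l/λ = 2π × 0.32 = 115°
tan(βl) = -2.14
For a shorted stub, Z_in = jZ_0·tan(βl)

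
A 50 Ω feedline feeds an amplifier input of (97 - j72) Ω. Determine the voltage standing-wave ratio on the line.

Γ = (Z_L − Z_0)/(Z_L + Z_0) = (47 − j72)/(147 − j72)
|Γ| = 86/164 = 0.525
VSWR = (1 + |Γ|)/(1 − |Γ|) = 1.53/0.475

VSWR ≈ 3.21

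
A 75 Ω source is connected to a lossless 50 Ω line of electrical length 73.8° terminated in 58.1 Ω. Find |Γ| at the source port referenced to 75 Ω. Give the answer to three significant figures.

|Γ| ≈ 0.263

tan(βl) = 3.44
Z_in = Z_0·(Z_L + jZ_0·tanβl)/(Z_0 + jZ_L·tanβl) = 43.9 − j3.55 Ω
Γ_s = (Z_in − Z_s)/(Z_in + Z_s) = (-31.1 − j3.55)/(119 − j3.55), |Γ_s| = 0.263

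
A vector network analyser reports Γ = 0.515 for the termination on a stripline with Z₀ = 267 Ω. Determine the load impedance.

Z_L = Z_0·(1 + Γ)/(1 − Γ) = 267·(1.52)/(0.485)

Z_L ≈ 834 Ω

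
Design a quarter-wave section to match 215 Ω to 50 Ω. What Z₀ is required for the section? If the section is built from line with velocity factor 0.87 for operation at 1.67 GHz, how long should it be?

Z_qwt ≈ 104 Ω; length ≈ 3.91 cm

Z_qwt = √(Z_0·R_L) = √(50 × 215) = √10750
λ = 0.87·c/f = 0.156 m, so l = λ/4 = 0.0391 m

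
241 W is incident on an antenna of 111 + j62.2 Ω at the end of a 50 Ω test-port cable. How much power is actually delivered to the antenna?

|Γ| = |(61 + j62.2)/(161 + j62.2)| = 0.505
|Γ|² = 0.255
P_refl = |Γ|²·P_inc = 61.4 W, P_del = (1 − |Γ|²)·P_inc = 180 W

P_delivered ≈ 180 W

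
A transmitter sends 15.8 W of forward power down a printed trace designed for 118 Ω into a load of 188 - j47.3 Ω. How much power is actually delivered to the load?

P_delivered ≈ 14.6 W

|Γ| = |(70 − j47.3)/(306 − j47.3)| = 0.273
|Γ|² = 0.0744
P_refl = |Γ|²·P_inc = 1.18 W, P_del = (1 − |Γ|²)·P_inc = 14.6 W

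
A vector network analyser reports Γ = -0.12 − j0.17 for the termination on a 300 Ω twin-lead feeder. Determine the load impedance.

Z_L ≈ 224 − j79.5 Ω

Z_L = Z_0·(1 + Γ)/(1 − Γ) = 300·(0.88 − j0.17)/(1.12 + j0.17)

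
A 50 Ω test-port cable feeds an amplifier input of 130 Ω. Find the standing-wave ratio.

Γ = (130 − 50)/(130 + 50) = 0.444
VSWR = (1 + 0.444)/(1 − 0.444)

VSWR ≈ 2.6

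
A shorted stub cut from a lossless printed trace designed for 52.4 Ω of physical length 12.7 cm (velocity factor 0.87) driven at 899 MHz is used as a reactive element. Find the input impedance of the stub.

Z_in ≈ −j21.7 Ω

λ = v/f = 0.87·c / 899 MHz = 0.29 m
βl = 2π·l/λ = 2π × 0.437 = 157°
tan(βl) = -0.415
For a shorted stub, Z_in = jZ_0·tan(βl)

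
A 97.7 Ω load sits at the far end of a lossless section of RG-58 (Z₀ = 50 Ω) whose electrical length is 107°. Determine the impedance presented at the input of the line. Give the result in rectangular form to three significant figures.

Z_in ≈ 27.3 + j11 Ω

tan(βl) = tan(107°) = -3.27
Z_in = Z_0·(Z_L + jZ_0·tanβl)/(Z_0 + jZ_L·tanβl)
     = 50·(97.7 − j164)/(50 − j320)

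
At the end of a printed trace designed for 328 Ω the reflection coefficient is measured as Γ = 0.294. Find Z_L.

Z_L ≈ 601 Ω

Z_L = Z_0·(1 + Γ)/(1 − Γ) = 328·(1.29)/(0.706)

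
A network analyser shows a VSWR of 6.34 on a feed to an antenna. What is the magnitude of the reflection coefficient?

|Γ| = (S − 1)/(S + 1) = (6.34 − 1)/(6.34 + 1) = 5.34/7.34

|Γ| ≈ 0.728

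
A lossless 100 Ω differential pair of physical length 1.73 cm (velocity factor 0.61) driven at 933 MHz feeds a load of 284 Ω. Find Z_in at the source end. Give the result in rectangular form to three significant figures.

λ = v/f = 0.61·c / 933 MHz = 0.196 m
βl = 2π·l/λ = 2π × 0.0882 = 31.8°
tan(βl) = tan(31.8°) = 0.619
Z_in = Z_0·(Z_L + jZ_0·tanβl)/(Z_0 + jZ_L·tanβl)
     = 100·(284 + j61.9)/(100 + j176)

Z_in ≈ 96.1 − j107 Ω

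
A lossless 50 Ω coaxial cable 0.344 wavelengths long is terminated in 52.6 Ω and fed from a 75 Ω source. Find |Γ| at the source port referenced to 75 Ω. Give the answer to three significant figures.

|Γ| ≈ 0.211

βl = 2π × 0.344 = 124°
tan(βl) = -1.49
Z_in = Z_0·(Z_L + jZ_0·tanβl)/(Z_0 + jZ_L·tanβl) = 49 + j2.3 Ω
Γ_s = (Z_in − Z_s)/(Z_in + Z_s) = (-26 + j2.3)/(124 + j2.3), |Γ_s| = 0.211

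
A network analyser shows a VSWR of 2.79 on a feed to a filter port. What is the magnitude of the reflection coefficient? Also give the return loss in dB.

|Γ| ≈ 0.472; return loss ≈ 6.52 dB

|Γ| = (S − 1)/(S + 1) = (2.79 − 1)/(2.79 + 1) = 1.79/3.79
RL = −20·log₁₀|Γ| = −20·log₁₀(0.472)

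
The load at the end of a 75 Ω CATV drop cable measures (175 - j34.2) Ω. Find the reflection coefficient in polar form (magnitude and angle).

Γ ≈ 0.419 ∠ -11.1°

Γ = (Z_L − Z_0)/(Z_L + Z_0) = (100 − j34.2)/(250 − j34.2)
|Γ| = 106/252 = 0.419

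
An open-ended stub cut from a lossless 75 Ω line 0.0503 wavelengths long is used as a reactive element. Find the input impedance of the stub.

βl = 2π × 0.0503 = 18.1°
tan(βl) = 0.327
For an open-ended stub, Z_in = −jZ_0·cot(βl) = −jZ_0/tan(βl)

Z_in ≈ −j229 Ω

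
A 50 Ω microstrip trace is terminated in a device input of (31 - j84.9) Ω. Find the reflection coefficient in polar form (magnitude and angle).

Γ = (Z_L − Z_0)/(Z_L + Z_0) = (-19 − j84.9)/(81 − j84.9)
|Γ| = 87/117 = 0.741

Γ ≈ 0.741 ∠ -56.3°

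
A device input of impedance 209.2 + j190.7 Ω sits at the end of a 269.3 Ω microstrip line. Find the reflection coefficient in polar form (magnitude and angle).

Γ ≈ 0.388 ∠ 85.8°

Γ = (Z_L − Z_0)/(Z_L + Z_0) = (-60.1 + j190.7)/(478.5 + j190.7)
|Γ| = 200/515 = 0.388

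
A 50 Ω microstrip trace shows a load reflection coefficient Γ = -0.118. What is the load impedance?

Z_L ≈ 39.4 Ω

Z_L = Z_0·(1 + Γ)/(1 − Γ) = 50·(0.882)/(1.12)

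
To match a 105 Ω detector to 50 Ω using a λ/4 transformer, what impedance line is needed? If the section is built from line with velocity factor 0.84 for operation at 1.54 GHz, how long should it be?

Z_qwt ≈ 72.5 Ω; length ≈ 4.09 cm

Z_qwt = √(Z_0·R_L) = √(50 × 105) = √5250
λ = 0.84·c/f = 0.164 m, so l = λ/4 = 0.0409 m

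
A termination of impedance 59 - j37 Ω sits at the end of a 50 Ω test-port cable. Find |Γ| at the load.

Γ = (Z_L − Z_0)/(Z_L + Z_0) = (9 − j37)/(109 − j37)
|Γ| = 38.1/115

|Γ| ≈ 0.331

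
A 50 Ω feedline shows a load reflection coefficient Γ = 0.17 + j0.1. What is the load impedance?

Z_L = Z_0·(1 + Γ)/(1 − Γ) = 50·(1.17 + j0.1)/(0.83 − j0.1)

Z_L ≈ 68.8 + j14.3 Ω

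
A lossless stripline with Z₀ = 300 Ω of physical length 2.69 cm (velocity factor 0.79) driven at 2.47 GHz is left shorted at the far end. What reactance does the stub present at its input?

λ = v/f = 0.79·c / 2.47 GHz = 0.096 m
βl = 2π·l/λ = 2π × 0.28 = 101°
tan(βl) = -5.18
For a shorted stub, Z_in = jZ_0·tan(βl)

X_in ≈ -1550 Ω (capacitive)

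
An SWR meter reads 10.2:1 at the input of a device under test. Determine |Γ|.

|Γ| = (S − 1)/(S + 1) = (10.2 − 1)/(10.2 + 1) = 9.2/11.2

|Γ| ≈ 0.821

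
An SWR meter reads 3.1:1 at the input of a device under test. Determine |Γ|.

|Γ| ≈ 0.512

|Γ| = (S − 1)/(S + 1) = (3.1 − 1)/(3.1 + 1) = 2.1/4.1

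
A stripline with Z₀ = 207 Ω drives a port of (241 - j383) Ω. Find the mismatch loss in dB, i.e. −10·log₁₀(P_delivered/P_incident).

mismatch loss ≈ 2.41 dB

Γ = (34 − j383)/(448 − j383), |Γ| = 0.652
|Γ|² = 0.426, so P_del/P_inc = 1 − |Γ|² = 0.574
ML = −10·log₁₀(1 − |Γ|²)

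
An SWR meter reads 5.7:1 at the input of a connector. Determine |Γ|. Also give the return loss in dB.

|Γ| = (S − 1)/(S + 1) = (5.7 − 1)/(5.7 + 1) = 4.7/6.7
RL = −20·log₁₀|Γ| = −20·log₁₀(0.701)

|Γ| ≈ 0.701; return loss ≈ 3.08 dB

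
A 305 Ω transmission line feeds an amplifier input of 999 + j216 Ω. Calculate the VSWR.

Γ = (Z_L − Z_0)/(Z_L + Z_0) = (694 + j216)/(1304 + j216)
|Γ| = 727/1320 = 0.55
VSWR = (1 + |Γ|)/(1 − |Γ|) = 1.55/0.45

VSWR ≈ 3.44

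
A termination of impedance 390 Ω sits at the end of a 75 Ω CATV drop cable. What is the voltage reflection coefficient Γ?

Γ = 0.677

Γ = (Z_L − Z_0)/(Z_L + Z_0) = (390 − 75)/(390 + 75) = 315/465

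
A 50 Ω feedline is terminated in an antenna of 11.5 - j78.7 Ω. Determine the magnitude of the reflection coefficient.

|Γ| ≈ 0.877

Γ = (Z_L − Z_0)/(Z_L + Z_0) = (-38.5 − j78.7)/(61.5 − j78.7)
|Γ| = 87.6/99.9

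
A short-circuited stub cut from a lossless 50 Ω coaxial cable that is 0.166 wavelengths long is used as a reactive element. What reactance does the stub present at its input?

βl = 2π × 0.166 = 59.8°
tan(βl) = 1.72
For a short-circuited stub, Z_in = jZ_0·tan(βl)

X_in ≈ 85.8 Ω (inductive)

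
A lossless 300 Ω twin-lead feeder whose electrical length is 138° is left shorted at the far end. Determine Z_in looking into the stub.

tan(βl) = -0.9
For a shorted stub, Z_in = jZ_0·tan(βl)

Z_in ≈ −j270 Ω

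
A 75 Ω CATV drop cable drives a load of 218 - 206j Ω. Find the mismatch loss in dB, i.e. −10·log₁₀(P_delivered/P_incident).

mismatch loss ≈ 2.93 dB

Γ = (143 − j206)/(293 − j206), |Γ| = 0.7
|Γ|² = 0.49, so P_del/P_inc = 1 − |Γ|² = 0.51
ML = −10·log₁₀(1 − |Γ|²)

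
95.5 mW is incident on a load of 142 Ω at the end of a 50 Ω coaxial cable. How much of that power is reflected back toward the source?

P_reflected ≈ 21.9 mW

Γ = (142 − 50)/(142 + 50) = 0.479
|Γ|² = 0.23
P_refl = |Γ|²·P_inc = 21.9 mW, P_del = (1 − |Γ|²)·P_inc = 73.6 mW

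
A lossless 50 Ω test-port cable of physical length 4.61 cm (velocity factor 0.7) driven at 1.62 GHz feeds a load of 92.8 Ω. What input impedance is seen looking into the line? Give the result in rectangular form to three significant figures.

Z_in ≈ 36.9 + j23.6 Ω

λ = v/f = 0.7·c / 1.62 GHz = 0.13 m
βl = 2π·l/λ = 2π × 0.356 = 128°
tan(βl) = tan(128°) = -1.28
Z_in = Z_0·(Z_L + jZ_0·tanβl)/(Z_0 + jZ_L·tanβl)
     = 50·(92.8 − j63.9)/(50 − j119)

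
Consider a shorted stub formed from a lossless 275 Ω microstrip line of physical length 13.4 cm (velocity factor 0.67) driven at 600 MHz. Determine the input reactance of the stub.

λ = v/f = 0.67·c / 600 MHz = 0.335 m
βl = 2π·l/λ = 2π × 0.4 = 144°
tan(βl) = -0.727
For a shorted stub, Z_in = jZ_0·tan(βl)

X_in ≈ -200 Ω (capacitive)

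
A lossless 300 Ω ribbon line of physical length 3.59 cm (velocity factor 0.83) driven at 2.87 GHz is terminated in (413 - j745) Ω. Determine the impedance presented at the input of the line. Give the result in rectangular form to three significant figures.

λ = v/f = 0.83·c / 2.87 GHz = 0.0868 m
βl = 2π·l/λ = 2π × 0.414 = 149°
tan(βl) = tan(149°) = -0.602
Z_in = Z_0·(Z_L + jZ_0·tanβl)/(Z_0 + jZ_L·tanβl)
     = 300·(413 − j926)/(-148 − j249)

Z_in ≈ 605 + j859 Ω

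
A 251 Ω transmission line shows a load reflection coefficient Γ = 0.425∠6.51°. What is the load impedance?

Z_L = Z_0·(1 + Γ)/(1 − Γ) = 251·(1.42 + j0.0482)/(0.578 − j0.0482)

Z_L ≈ 612 + j72 Ω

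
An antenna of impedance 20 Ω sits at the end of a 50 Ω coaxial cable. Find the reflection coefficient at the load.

Γ = -0.429

Γ = (Z_L − Z_0)/(Z_L + Z_0) = (20 − 50)/(20 + 50) = -30/70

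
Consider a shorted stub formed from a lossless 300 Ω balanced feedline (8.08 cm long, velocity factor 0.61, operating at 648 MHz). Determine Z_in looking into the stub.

λ = v/f = 0.61·c / 648 MHz = 0.282 m
βl = 2π·l/λ = 2π × 0.286 = 103°
tan(βl) = -4.33
For a shorted stub, Z_in = jZ_0·tan(βl)

Z_in ≈ −j1300 Ω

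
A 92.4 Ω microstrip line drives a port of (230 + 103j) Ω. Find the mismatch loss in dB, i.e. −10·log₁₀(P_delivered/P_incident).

Γ = (137.6 + j103)/(322.4 + j103), |Γ| = 0.508
|Γ|² = 0.258, so P_del/P_inc = 1 − |Γ|² = 0.742
ML = −10·log₁₀(1 − |Γ|²)

mismatch loss ≈ 1.3 dB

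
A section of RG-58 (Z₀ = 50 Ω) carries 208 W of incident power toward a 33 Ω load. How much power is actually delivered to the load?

P_delivered ≈ 199 W

Γ = (33 − 50)/(33 + 50) = -0.205
|Γ|² = 0.042
P_refl = |Γ|²·P_inc = 8.73 W, P_del = (1 − |Γ|²)·P_inc = 199 W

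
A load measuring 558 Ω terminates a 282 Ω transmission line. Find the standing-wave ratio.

VSWR ≈ 1.98

For a purely resistive load, VSWR = R_L/Z_0 or Z_0/R_L (whichever > 1) = 558/282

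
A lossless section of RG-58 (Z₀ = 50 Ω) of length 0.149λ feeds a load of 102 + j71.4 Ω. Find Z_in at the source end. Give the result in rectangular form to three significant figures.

Z_in ≈ 33.9 − j48.3 Ω

βl = 2π × 0.149 = 53.6°
tan(βl) = tan(53.6°) = 1.36
Z_in = Z_0·(Z_L + jZ_0·tanβl)/(Z_0 + jZ_L·tanβl)
     = 50·(102 + j139)/(-47 + j139)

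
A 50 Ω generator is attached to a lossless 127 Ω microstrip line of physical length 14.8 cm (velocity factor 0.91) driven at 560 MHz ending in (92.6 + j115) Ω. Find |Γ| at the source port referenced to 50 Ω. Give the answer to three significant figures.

|Γ| ≈ 0.377

λ = v/f = 0.91·c / 560 MHz = 0.487 m
βl = 2π·l/λ = 2π × 0.304 = 109°
tan(βl) = -2.86
Z_in = Z_0·(Z_L + jZ_0·tanβl)/(Z_0 + jZ_L·tanβl) = 49.3 − j40.5 Ω
Γ_s = (Z_in − Z_s)/(Z_in + Z_s) = (-0.691 − j40.5)/(99.3 − j40.5), |Γ_s| = 0.377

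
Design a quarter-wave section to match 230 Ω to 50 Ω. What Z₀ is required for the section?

Z_qwt ≈ 107 Ω

Z_qwt = √(Z_0·R_L) = √(50 × 230) = √11500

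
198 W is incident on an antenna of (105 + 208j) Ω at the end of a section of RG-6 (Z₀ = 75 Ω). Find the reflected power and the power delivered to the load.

P_reflected ≈ 116 W; P_delivered ≈ 82.4 W

|Γ| = |(30 + j208)/(180 + j208)| = 0.764
|Γ|² = 0.584
P_refl = |Γ|²·P_inc = 116 W, P_del = (1 − |Γ|²)·P_inc = 82.4 W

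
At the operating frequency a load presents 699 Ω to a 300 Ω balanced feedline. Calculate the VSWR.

Γ = (699 − 300)/(699 + 300) = 0.399
VSWR = (1 + 0.399)/(1 − 0.399)

VSWR ≈ 2.33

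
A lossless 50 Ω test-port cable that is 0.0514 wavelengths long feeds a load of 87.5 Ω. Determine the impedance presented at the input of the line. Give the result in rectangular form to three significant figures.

βl = 2π × 0.0514 = 18.5°
tan(βl) = tan(18.5°) = 0.335
Z_in = Z_0·(Z_L + jZ_0·tanβl)/(Z_0 + jZ_L·tanβl)
     = 50·(87.5 + j16.7)/(50 + j29.3)

Z_in ≈ 72.4 − j25.7 Ω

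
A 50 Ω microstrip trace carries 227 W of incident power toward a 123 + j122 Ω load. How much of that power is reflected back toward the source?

|Γ| = |(73 + j122)/(173 + j122)| = 0.672
|Γ|² = 0.451
P_refl = |Γ|²·P_inc = 102 W, P_del = (1 − |Γ|²)·P_inc = 125 W

P_reflected ≈ 102 W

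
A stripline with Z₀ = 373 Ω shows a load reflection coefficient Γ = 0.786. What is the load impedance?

Z_L = Z_0·(1 + Γ)/(1 − Γ) = 373·(1.79)/(0.214)

Z_L ≈ 3110 Ω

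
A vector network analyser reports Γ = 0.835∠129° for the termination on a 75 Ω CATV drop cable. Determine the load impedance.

Z_L ≈ 8.26 + j35.4 Ω

Z_L = Z_0·(1 + Γ)/(1 − Γ) = 75·(0.475 + j0.649)/(1.53 − j0.649)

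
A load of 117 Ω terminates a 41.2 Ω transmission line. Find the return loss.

Γ = (117 − 41.2)/(117 + 41.2) = 0.479
RL = −20·log₁₀|Γ| = −20·log₁₀(0.479)

RL ≈ 6.39 dB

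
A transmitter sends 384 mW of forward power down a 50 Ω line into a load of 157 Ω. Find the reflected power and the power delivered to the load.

Γ = (157 − 50)/(157 + 50) = 0.517
|Γ|² = 0.267
P_refl = |Γ|²·P_inc = 103 mW, P_del = (1 − |Γ|²)·P_inc = 281 mW

P_reflected ≈ 103 mW; P_delivered ≈ 281 mW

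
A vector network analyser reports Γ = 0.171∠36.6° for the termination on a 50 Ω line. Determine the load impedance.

Z_L ≈ 64.3 + j13.5 Ω

Z_L = Z_0·(1 + Γ)/(1 − Γ) = 50·(1.14 + j0.102)/(0.863 − j0.102)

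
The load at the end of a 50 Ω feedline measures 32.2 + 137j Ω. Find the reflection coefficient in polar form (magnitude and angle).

Γ = (Z_L − Z_0)/(Z_L + Z_0) = (-17.8 + j137)/(82.2 + j137)
|Γ| = 138/160 = 0.865

Γ ≈ 0.865 ∠ 38.4°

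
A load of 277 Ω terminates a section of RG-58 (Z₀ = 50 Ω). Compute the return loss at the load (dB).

Γ = (277 − 50)/(277 + 50) = 0.694
RL = −20·log₁₀|Γ| = −20·log₁₀(0.694)

RL ≈ 3.17 dB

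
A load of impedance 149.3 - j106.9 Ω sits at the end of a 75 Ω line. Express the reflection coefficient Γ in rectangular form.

Γ = (Z_L − Z_0)/(Z_L + Z_0) = (74.3 − j106.9)/(224.3 − j106.9)

Γ ≈ 0.455 − j0.26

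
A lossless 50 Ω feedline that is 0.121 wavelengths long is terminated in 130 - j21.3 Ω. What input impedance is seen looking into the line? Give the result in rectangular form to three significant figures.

Z_in ≈ 30.6 − j35.2 Ω

βl = 2π × 0.121 = 43.6°
tan(βl) = tan(43.6°) = 0.951
Z_in = Z_0·(Z_L + jZ_0·tanβl)/(Z_0 + jZ_L·tanβl)
     = 50·(130 + j26.2)/(70.3 + j124)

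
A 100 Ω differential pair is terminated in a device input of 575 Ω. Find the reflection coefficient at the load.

Γ = 0.704

Γ = (Z_L − Z_0)/(Z_L + Z_0) = (575 − 100)/(575 + 100) = 475/675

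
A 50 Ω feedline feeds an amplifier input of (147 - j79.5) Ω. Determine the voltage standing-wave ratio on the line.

Γ = (Z_L − Z_0)/(Z_L + Z_0) = (97 − j79.5)/(197 − j79.5)
|Γ| = 125/212 = 0.59
VSWR = (1 + |Γ|)/(1 − |Γ|) = 1.59/0.41

VSWR ≈ 3.88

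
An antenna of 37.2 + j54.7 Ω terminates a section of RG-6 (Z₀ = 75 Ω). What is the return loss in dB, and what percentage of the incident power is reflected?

Γ = (-37.8 + j54.7)/(112.2 + j54.7), |Γ| = 0.533
RL = −20·log₁₀(0.533) = 5.47 dB
P_refl/P_inc = |Γ|² = 0.284

RL ≈ 5.47 dB; 28.4% of incident power reflected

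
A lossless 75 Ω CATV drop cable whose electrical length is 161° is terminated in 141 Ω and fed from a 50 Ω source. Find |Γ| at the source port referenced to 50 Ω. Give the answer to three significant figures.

tan(βl) = -0.344
Z_in = Z_0·(Z_L + jZ_0·tanβl)/(Z_0 + jZ_L·tanβl) = 111 + j46.1 Ω
Γ_s = (Z_in − Z_s)/(Z_in + Z_s) = (61.1 + j46.1)/(161 + j46.1), |Γ_s| = 0.457

|Γ| ≈ 0.457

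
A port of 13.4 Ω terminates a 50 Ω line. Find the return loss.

Γ = (13.4 − 50)/(13.4 + 50) = -0.577
RL = −20·log₁₀|Γ| = −20·log₁₀(0.577)

RL ≈ 4.77 dB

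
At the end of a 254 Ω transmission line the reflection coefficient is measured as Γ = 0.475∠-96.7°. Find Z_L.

Z_L = Z_0·(1 + Γ)/(1 − Γ) = 254·(0.945 − j0.472)/(1.06 + j0.472)

Z_L ≈ 147 − j179 Ω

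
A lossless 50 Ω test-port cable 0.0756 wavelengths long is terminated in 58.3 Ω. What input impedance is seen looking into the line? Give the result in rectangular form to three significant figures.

βl = 2π × 0.0756 = 27.2°
tan(βl) = tan(27.2°) = 0.514
Z_in = Z_0·(Z_L + jZ_0·tanβl)/(Z_0 + jZ_L·tanβl)
     = 50·(58.3 + j25.7)/(50 + j30)

Z_in ≈ 54.2 − j6.8 Ω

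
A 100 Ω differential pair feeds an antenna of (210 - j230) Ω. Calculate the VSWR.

VSWR ≈ 4.89

Γ = (Z_L − Z_0)/(Z_L + Z_0) = (110 − j230)/(310 − j230)
|Γ| = 255/386 = 0.66
VSWR = (1 + |Γ|)/(1 − |Γ|) = 1.66/0.34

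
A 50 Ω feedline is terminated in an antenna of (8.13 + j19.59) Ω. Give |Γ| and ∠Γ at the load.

Γ = (Z_L − Z_0)/(Z_L + Z_0) = (-41.87 + j19.59)/(58.13 + j19.59)
|Γ| = 46.2/61.3 = 0.754

Γ ≈ 0.754 ∠ 136°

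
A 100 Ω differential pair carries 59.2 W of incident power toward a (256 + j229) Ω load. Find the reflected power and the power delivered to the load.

P_reflected ≈ 25.4 W; P_delivered ≈ 33.8 W

|Γ| = |(156 + j229)/(356 + j229)| = 0.655
|Γ|² = 0.428
P_refl = |Γ|²·P_inc = 25.4 W, P_del = (1 − |Γ|²)·P_inc = 33.8 W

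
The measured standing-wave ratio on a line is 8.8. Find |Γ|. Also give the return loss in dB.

|Γ| = (S − 1)/(S + 1) = (8.8 − 1)/(8.8 + 1) = 7.8/9.8
RL = −20·log₁₀|Γ| = −20·log₁₀(0.796)

|Γ| ≈ 0.796; return loss ≈ 1.98 dB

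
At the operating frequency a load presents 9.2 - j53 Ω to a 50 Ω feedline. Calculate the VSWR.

VSWR ≈ 11.6

Γ = (Z_L − Z_0)/(Z_L + Z_0) = (-40.8 − j53)/(59.2 − j53)
|Γ| = 66.9/79.5 = 0.842
VSWR = (1 + |Γ|)/(1 − |Γ|) = 1.84/0.158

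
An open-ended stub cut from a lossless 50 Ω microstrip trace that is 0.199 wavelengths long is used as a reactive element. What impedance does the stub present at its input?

Z_in ≈ −j16.6 Ω

βl = 2π × 0.199 = 71.6°
tan(βl) = 3.01
For an open-ended stub, Z_in = −jZ_0·cot(βl) = −jZ_0/tan(βl)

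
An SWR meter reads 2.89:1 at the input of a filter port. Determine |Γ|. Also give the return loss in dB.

|Γ| = (S − 1)/(S + 1) = (2.89 − 1)/(2.89 + 1) = 1.89/3.89
RL = −20·log₁₀|Γ| = −20·log₁₀(0.486)

|Γ| ≈ 0.486; return loss ≈ 6.27 dB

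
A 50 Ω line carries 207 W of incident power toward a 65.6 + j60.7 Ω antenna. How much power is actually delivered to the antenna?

P_delivered ≈ 159 W

|Γ| = |(15.6 + j60.7)/(115.6 + j60.7)| = 0.48
|Γ|² = 0.23
P_refl = |Γ|²·P_inc = 47.7 W, P_del = (1 − |Γ|²)·P_inc = 159 W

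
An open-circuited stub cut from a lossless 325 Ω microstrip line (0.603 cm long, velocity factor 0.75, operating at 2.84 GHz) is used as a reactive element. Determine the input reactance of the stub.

X_in ≈ -627 Ω (capacitive)

λ = v/f = 0.75·c / 2.84 GHz = 0.0792 m
βl = 2π·l/λ = 2π × 0.0761 = 27.4°
tan(βl) = 0.518
For an open-circuited stub, Z_in = −jZ_0·cot(βl) = −jZ_0/tan(βl)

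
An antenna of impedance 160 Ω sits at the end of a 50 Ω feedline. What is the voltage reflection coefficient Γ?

Γ = (Z_L − Z_0)/(Z_L + Z_0) = (160 − 50)/(160 + 50) = 110/210

Γ = 0.524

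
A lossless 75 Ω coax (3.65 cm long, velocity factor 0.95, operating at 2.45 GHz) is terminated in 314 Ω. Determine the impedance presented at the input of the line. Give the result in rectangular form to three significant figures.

λ = v/f = 0.95·c / 2.45 GHz = 0.116 m
βl = 2π·l/λ = 2π × 0.314 = 113°
tan(βl) = tan(113°) = -2.36
Z_in = Z_0·(Z_L + jZ_0·tanβl)/(Z_0 + jZ_L·tanβl)
     = 75·(314 − j177)/(75 − j741)

Z_in ≈ 20.9 + j29.7 Ω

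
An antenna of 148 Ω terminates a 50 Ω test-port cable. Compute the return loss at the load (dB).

RL ≈ 6.11 dB

Γ = (148 − 50)/(148 + 50) = 0.495
RL = −20·log₁₀|Γ| = −20·log₁₀(0.495)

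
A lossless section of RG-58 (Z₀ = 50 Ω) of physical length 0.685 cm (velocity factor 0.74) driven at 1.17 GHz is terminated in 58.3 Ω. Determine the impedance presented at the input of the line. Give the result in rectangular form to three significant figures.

λ = v/f = 0.74·c / 1.17 GHz = 0.19 m
βl = 2π·l/λ = 2π × 0.0361 = 13°
tan(βl) = tan(13°) = 0.231
Z_in = Z_0·(Z_L + jZ_0·tanβl)/(Z_0 + jZ_L·tanβl)
     = 50·(58.3 + j11.5)/(50 + j13.5)

Z_in ≈ 57.3 − j3.87 Ω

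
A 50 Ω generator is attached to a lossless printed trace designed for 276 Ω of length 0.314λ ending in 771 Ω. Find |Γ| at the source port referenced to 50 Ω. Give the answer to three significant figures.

βl = 2π × 0.314 = 113°
tan(βl) = -2.35
Z_in = Z_0·(Z_L + jZ_0·tanβl)/(Z_0 + jZ_L·tanβl) = 114 + j100 Ω
Γ_s = (Z_in − Z_s)/(Z_in + Z_s) = (64 + j100)/(164 + j100), |Γ_s| = 0.618

|Γ| ≈ 0.618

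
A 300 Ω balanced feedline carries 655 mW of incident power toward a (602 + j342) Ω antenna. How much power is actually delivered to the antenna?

|Γ| = |(302 + j342)/(902 + j342)| = 0.473
|Γ|² = 0.224
P_refl = |Γ|²·P_inc = 147 mW, P_del = (1 − |Γ|²)·P_inc = 508 mW

P_delivered ≈ 508 mW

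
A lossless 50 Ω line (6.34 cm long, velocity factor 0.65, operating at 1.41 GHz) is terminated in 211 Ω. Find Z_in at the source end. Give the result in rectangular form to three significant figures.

λ = v/f = 0.65·c / 1.41 GHz = 0.138 m
βl = 2π·l/λ = 2π × 0.458 = 165°
tan(βl) = tan(165°) = -0.267
Z_in = Z_0·(Z_L + jZ_0·tanβl)/(Z_0 + jZ_L·tanβl)
     = 50·(211 − j13.4)/(50 − j56.4)

Z_in ≈ 99.5 + j98.9 Ω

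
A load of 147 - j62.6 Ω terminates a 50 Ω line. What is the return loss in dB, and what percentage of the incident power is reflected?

Γ = (97 − j62.6)/(197 − j62.6), |Γ| = 0.559
RL = −20·log₁₀(0.559) = 5.06 dB
P_refl/P_inc = |Γ|² = 0.312

RL ≈ 5.06 dB; 31.2% of incident power reflected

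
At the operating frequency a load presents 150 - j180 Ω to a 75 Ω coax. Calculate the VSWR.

Γ = (Z_L − Z_0)/(Z_L + Z_0) = (75 − j180)/(225 − j180)
|Γ| = 195/288 = 0.677
VSWR = (1 + |Γ|)/(1 − |Γ|) = 1.68/0.323

VSWR ≈ 5.19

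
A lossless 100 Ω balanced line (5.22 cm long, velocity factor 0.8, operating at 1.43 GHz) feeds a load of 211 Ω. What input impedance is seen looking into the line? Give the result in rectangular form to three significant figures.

Z_in ≈ 53.2 + j30.2 Ω

λ = v/f = 0.8·c / 1.43 GHz = 0.168 m
βl = 2π·l/λ = 2π × 0.311 = 112°
tan(βl) = tan(112°) = -2.48
Z_in = Z_0·(Z_L + jZ_0·tanβl)/(Z_0 + jZ_L·tanβl)
     = 100·(211 − j248)/(100 − j523)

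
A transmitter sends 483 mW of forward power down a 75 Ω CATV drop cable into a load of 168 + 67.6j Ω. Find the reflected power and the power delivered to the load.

P_reflected ≈ 100 mW; P_delivered ≈ 383 mW

|Γ| = |(93 + j67.6)/(243 + j67.6)| = 0.456
|Γ|² = 0.208
P_refl = |Γ|²·P_inc = 100 mW, P_del = (1 − |Γ|²)·P_inc = 383 mW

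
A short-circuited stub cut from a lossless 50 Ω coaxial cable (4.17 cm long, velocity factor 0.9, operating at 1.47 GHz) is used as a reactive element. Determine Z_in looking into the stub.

λ = v/f = 0.9·c / 1.47 GHz = 0.184 m
βl = 2π·l/λ = 2π × 0.227 = 81.7°
tan(βl) = 6.88
For a short-circuited stub, Z_in = jZ_0·tan(βl)

Z_in ≈ +j344 Ω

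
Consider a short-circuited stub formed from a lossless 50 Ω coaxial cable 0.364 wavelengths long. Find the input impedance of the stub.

βl = 2π × 0.364 = 131°
tan(βl) = -1.15
For a short-circuited stub, Z_in = jZ_0·tan(βl)

Z_in ≈ −j57.4 Ω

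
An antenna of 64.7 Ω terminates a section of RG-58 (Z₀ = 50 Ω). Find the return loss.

RL ≈ 17.8 dB

Γ = (64.7 − 50)/(64.7 + 50) = 0.128
RL = −20·log₁₀|Γ| = −20·log₁₀(0.128)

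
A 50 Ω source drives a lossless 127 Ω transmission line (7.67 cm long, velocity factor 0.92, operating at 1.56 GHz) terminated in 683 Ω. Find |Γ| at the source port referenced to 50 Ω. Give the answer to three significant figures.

λ = v/f = 0.92·c / 1.56 GHz = 0.177 m
βl = 2π·l/λ = 2π × 0.434 = 156°
tan(βl) = -0.444
Z_in = Z_0·(Z_L + jZ_0·tanβl)/(Z_0 + jZ_L·tanβl) = 122 + j235 Ω
Γ_s = (Z_in − Z_s)/(Z_in + Z_s) = (72.1 + j235)/(172 + j235), |Γ_s| = 0.844

|Γ| ≈ 0.844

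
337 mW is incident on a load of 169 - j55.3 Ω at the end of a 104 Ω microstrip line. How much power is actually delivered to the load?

|Γ| = |(65 − j55.3)/(273 − j55.3)| = 0.306
|Γ|² = 0.0939
P_refl = |Γ|²·P_inc = 31.6 mW, P_del = (1 − |Γ|²)·P_inc = 305 mW

P_delivered ≈ 305 mW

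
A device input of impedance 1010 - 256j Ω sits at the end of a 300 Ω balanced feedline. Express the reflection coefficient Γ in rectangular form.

Γ = (Z_L − Z_0)/(Z_L + Z_0) = (710 − j256)/(1310 − j256)

Γ ≈ 0.559 − j0.0862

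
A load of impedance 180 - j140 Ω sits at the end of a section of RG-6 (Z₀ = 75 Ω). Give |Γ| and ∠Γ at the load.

Γ = (Z_L − Z_0)/(Z_L + Z_0) = (105 − j140)/(255 − j140)
|Γ| = 175/291 = 0.602

Γ ≈ 0.602 ∠ -24.4°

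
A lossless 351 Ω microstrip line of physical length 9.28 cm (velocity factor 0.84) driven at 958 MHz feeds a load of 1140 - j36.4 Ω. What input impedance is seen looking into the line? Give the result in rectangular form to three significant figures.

Z_in ≈ 163 + j232 Ω

λ = v/f = 0.84·c / 958 MHz = 0.263 m
βl = 2π·l/λ = 2π × 0.353 = 127°
tan(βl) = tan(127°) = -1.33
Z_in = Z_0·(Z_L + jZ_0·tanβl)/(Z_0 + jZ_L·tanβl)
     = 351·(1140 − j502)/(303 − j1510)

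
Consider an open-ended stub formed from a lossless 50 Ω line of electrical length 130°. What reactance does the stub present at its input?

X_in ≈ 42 Ω (inductive)

tan(βl) = -1.19
For an open-ended stub, Z_in = −jZ_0·cot(βl) = −jZ_0/tan(βl)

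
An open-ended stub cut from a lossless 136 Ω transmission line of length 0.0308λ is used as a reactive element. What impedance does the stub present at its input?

βl = 2π × 0.0308 = 11.1°
tan(βl) = 0.196
For an open-ended stub, Z_in = −jZ_0·cot(βl) = −jZ_0/tan(βl)

Z_in ≈ −j694 Ω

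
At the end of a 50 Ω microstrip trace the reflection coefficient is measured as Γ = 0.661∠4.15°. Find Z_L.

Z_L ≈ 238 + j40.4 Ω

Z_L = Z_0·(1 + Γ)/(1 − Γ) = 50·(1.66 + j0.0478)/(0.341 − j0.0478)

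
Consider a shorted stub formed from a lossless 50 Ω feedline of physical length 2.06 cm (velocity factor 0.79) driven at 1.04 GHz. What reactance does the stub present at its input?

X_in ≈ 31.9 Ω (inductive)

λ = v/f = 0.79·c / 1.04 GHz = 0.228 m
βl = 2π·l/λ = 2π × 0.0904 = 32.5°
tan(βl) = 0.638
For a shorted stub, Z_in = jZ_0·tan(βl)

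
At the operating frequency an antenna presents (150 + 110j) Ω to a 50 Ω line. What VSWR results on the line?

Γ = (Z_L − Z_0)/(Z_L + Z_0) = (100 + j110)/(200 + j110)
|Γ| = 149/228 = 0.651
VSWR = (1 + |Γ|)/(1 − |Γ|) = 1.65/0.349

VSWR ≈ 4.74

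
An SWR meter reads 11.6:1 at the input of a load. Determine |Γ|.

|Γ| = (S − 1)/(S + 1) = (11.6 − 1)/(11.6 + 1) = 10.6/12.6

|Γ| ≈ 0.841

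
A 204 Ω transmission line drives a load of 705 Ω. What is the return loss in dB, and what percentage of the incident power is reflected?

Γ = (705 − 204)/(705 + 204) = 0.551
RL = −20·log₁₀(0.551) = 5.17 dB
P_refl/P_inc = |Γ|² = 0.304

RL ≈ 5.17 dB; 30.4% of incident power reflected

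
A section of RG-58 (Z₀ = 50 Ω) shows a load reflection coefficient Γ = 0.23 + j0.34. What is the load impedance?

Z_L = Z_0·(1 + Γ)/(1 − Γ) = 50·(1.23 + j0.34)/(0.77 − j0.34)

Z_L ≈ 58.7 + j48 Ω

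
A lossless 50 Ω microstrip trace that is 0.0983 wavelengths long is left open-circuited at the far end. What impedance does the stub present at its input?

Z_in ≈ −j70.4 Ω

βl = 2π × 0.0983 = 35.4°
tan(βl) = 0.71
For an open-circuited stub, Z_in = −jZ_0·cot(βl) = −jZ_0/tan(βl)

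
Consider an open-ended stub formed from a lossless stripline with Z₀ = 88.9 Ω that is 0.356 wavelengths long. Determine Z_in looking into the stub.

βl = 2π × 0.356 = 128°
tan(βl) = -1.27
For an open-ended stub, Z_in = −jZ_0·cot(βl) = −jZ_0/tan(βl)

Z_in ≈ +j69.9 Ω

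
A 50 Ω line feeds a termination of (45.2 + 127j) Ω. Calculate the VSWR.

Γ = (Z_L − Z_0)/(Z_L + Z_0) = (-4.8 + j127)/(95.2 + j127)
|Γ| = 127/159 = 0.801
VSWR = (1 + |Γ|)/(1 − |Γ|) = 1.8/0.199

VSWR ≈ 9.04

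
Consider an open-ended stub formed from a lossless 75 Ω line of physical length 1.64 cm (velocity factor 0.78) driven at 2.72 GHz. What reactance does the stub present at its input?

X_in ≈ -29.4 Ω (capacitive)

λ = v/f = 0.78·c / 2.72 GHz = 0.086 m
βl = 2π·l/λ = 2π × 0.191 = 68.6°
tan(βl) = 2.56
For an open-ended stub, Z_in = −jZ_0·cot(βl) = −jZ_0/tan(βl)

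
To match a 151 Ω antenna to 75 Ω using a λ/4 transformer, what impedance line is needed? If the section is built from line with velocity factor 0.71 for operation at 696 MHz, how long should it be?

Z_qwt ≈ 106 Ω; length ≈ 7.65 cm

Z_qwt = √(Z_0·R_L) = √(75 × 151) = √11320
λ = 0.71·c/f = 0.306 m, so l = λ/4 = 0.0765 m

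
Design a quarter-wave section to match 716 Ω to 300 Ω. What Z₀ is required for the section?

Z_qwt = √(Z_0·R_L) = √(300 × 716) = √214800

Z_qwt ≈ 463 Ω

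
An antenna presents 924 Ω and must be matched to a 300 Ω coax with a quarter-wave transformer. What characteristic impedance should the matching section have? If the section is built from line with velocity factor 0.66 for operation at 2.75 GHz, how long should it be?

Z_qwt ≈ 526 Ω; length ≈ 1.8 cm

Z_qwt = √(Z_0·R_L) = √(300 × 924) = √277200
λ = 0.66·c/f = 0.072 m, so l = λ/4 = 0.018 m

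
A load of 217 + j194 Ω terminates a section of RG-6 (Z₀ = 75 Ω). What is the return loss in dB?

RL ≈ 3.28 dB

Γ = (142 + j194)/(292 + j194), |Γ| = 0.686
RL = −20·log₁₀|Γ| = −20·log₁₀(0.686)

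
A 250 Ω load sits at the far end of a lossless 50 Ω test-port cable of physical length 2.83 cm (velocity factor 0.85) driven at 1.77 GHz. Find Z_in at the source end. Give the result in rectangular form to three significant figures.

Z_in ≈ 11.2 − j16.7 Ω

λ = v/f = 0.85·c / 1.77 GHz = 0.144 m
βl = 2π·l/λ = 2π × 0.196 = 70.7°
tan(βl) = tan(70.7°) = 2.86
Z_in = Z_0·(Z_L + jZ_0·tanβl)/(Z_0 + jZ_L·tanβl)
     = 50·(250 + j143)/(50 + j715)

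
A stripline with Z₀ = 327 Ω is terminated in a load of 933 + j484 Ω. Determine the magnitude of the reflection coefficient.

Γ = (Z_L − Z_0)/(Z_L + Z_0) = (606 + j484)/(1260 + j484)
|Γ| = 776/1350

|Γ| ≈ 0.575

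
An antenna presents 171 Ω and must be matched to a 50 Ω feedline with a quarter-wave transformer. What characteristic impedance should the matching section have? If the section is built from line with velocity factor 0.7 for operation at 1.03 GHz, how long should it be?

Z_qwt ≈ 92.5 Ω; length ≈ 5.1 cm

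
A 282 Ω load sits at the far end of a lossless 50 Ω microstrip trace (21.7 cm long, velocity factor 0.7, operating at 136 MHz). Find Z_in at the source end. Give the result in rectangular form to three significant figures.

λ = v/f = 0.7·c / 136 MHz = 1.54 m
βl = 2π·l/λ = 2π × 0.141 = 50.6°
tan(βl) = tan(50.6°) = 1.22
Z_in = Z_0·(Z_L + jZ_0·tanβl)/(Z_0 + jZ_L·tanβl)
     = 50·(282 + j60.9)/(50 + j343)

Z_in ≈ 14.5 − j39 Ω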